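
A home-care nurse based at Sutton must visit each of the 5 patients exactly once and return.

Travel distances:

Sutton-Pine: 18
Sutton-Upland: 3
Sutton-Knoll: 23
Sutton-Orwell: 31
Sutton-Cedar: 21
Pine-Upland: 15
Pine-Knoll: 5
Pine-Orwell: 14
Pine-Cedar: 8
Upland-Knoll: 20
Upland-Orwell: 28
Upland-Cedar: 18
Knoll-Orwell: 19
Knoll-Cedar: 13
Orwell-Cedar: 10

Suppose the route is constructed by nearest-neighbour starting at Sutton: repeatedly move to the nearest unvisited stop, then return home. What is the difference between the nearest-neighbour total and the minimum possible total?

4 longer than the optimal tour.

From Sutton: Upland=3, Pine=18, Cedar=21, Knoll=23, Orwell=31 → choose Upland (3).
From Upland: Pine=15, Cedar=18, Knoll=20, Orwell=28 → choose Pine (15).
From Pine: Knoll=5, Cedar=8, Orwell=14 → choose Knoll (5).
From Knoll: Cedar=13, Orwell=19 → choose Cedar (13).
From Cedar: Orwell=10 → choose Orwell (10).
NN route Sutton → Upland → Pine → Knoll → Cedar → Orwell → Sutton costs 77.
Optimal: Sutton → Pine → Knoll → Orwell → Cedar → Upland → Sutton costs 73 (by enumerating all 60 distinct tours).
Excess = 77 − 73 = 4.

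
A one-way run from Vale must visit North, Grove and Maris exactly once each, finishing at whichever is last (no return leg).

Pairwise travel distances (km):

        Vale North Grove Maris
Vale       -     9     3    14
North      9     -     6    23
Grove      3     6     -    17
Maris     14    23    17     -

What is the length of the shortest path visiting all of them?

Shortest open route: 32 km.

There are 3! = 6 possible orderings.
Vale→North→Grove→Maris: 9+6+17 = 32
Vale→North→Maris→Grove: 9+23+17 = 49
Vale→Grove→North→Maris: 3+6+23 = 32
Vale→Grove→Maris→North: 3+17+23 = 43
Vale→Maris→North→Grove: 14+23+6 = 43
Vale→Maris→Grove→North: 14+17+6 = 37
The minimum is 32.
One shortest path: Vale → North → Grove → Maris.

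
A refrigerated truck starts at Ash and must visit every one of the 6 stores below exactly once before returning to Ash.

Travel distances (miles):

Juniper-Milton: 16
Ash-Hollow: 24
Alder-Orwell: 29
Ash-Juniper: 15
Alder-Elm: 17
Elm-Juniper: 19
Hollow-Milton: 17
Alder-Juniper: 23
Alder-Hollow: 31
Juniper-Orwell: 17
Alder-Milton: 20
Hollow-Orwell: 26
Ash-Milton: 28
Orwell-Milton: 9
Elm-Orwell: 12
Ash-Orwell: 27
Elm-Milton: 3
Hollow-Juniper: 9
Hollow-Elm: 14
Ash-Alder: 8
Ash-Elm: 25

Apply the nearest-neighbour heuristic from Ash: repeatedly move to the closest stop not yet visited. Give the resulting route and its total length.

At Ash the remaining stops are Alder 8, Juniper 15, Hollow 24, Elm 25, Orwell 27, Milton 28; go to Alder.
At Alder the remaining stops are Elm 17, Milton 20, Juniper 23, Orwell 29, Hollow 31; go to Elm.
At Elm the remaining stops are Milton 3, Orwell 12, Hollow 14, Juniper 19; go to Milton.
At Milton the remaining stops are Orwell 9, Juniper 16, Hollow 17; go to Orwell.
At Orwell the remaining stops are Juniper 17, Hollow 26; go to Juniper.
At Juniper the remaining stops are Hollow 9; go to Hollow.
Return Hollow→Ash: 24.
Total = 8 + 17 + 3 + 9 + 17 + 9 + 24 = 87.

Nearest-neighbour total = 87 miles; route Ash → Alder → Elm → Milton → Orwell → Juniper → Hollow → Ash.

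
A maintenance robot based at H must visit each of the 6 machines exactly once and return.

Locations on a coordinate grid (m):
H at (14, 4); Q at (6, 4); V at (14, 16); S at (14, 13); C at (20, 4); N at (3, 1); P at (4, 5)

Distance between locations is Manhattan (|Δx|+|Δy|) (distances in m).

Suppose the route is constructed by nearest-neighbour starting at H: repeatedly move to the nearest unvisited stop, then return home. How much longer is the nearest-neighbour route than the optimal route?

Excess over optimum: 2 m.

From H: C=6, Q=8, S=9, P=11, V=12, N=14 → choose C (6).
From C: Q=14, S=15, P=17, V=18, N=20 → choose Q (14).
From Q: P=3, N=6, S=17, V=20 → choose P (3).
From P: N=5, S=18, V=21 → choose N (5).
From N: S=23, V=26 → choose S (23).
From S: V=3 → choose V (3).
NN route H → C → Q → P → N → S → V → H costs 66.
Optimal: H → Q → N → P → V → S → C → H costs 64 (by enumerating all 360 distinct tours).
Excess = 66 − 64 = 2.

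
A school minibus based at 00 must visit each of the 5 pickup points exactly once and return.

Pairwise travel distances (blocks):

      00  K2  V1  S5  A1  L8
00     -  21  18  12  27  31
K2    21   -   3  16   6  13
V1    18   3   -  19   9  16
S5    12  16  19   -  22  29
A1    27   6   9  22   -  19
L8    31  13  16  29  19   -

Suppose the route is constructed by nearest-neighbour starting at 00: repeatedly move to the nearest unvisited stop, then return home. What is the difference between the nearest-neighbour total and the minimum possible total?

Excess over optimum: 3 blocks.

00: S5=12, V1=18, K2=21, A1=27, L8=31 ⇒ S5
S5: K2=16, V1=19, A1=22, L8=29 ⇒ K2
K2: V1=3, A1=6, L8=13 ⇒ V1
V1: A1=9, L8=16 ⇒ A1
A1: L8=19 ⇒ L8
NN route 00 → S5 → K2 → V1 → A1 → L8 → 00 costs 90.
Optimal: 00 → V1 → K2 → A1 → L8 → S5 → 00 costs 87 (by enumerating all 60 distinct tours).
Excess = 90 − 87 = 3.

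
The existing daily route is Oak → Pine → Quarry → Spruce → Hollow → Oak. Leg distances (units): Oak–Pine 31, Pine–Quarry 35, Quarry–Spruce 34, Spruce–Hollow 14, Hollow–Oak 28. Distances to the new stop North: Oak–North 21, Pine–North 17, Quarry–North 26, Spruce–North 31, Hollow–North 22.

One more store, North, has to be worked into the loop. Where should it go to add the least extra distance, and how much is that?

Insertion cost between consecutive stops i–j is d(i,North) + d(North,j) − d(i,j):
  between Oak and Pine: 21 + 17 − 31 = 7
  between Pine and Quarry: 17 + 26 − 35 = 8
  between Quarry and Spruce: 26 + 31 − 34 = 23
  between Spruce and Hollow: 31 + 22 − 14 = 39
  between Hollow and Oak: 22 + 21 − 28 = 15
Cheapest insertion is between Oak and Pine, adding 7.
New total = 142 + 7 = 149.

Adding 7 by placing North on the Oak–Pine leg.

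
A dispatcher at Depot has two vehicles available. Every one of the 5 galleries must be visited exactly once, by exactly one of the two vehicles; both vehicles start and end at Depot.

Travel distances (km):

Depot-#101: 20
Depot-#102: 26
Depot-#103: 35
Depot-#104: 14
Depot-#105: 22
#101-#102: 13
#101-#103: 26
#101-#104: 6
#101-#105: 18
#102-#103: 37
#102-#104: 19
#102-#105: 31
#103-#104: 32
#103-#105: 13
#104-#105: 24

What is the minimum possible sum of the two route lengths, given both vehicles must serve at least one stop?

Check every non-empty split of the stops between the two vehicles; for each half take its own optimal tour:
  {#101} + {#102, #103, #104, #105}: 40 + 105 = 145
  {#102} + {#101, #103, #104, #105}: 52 + 81 = 133
  {#101, #102} + {#103, #104, #105}: 59 + 81 = 140
  {#103} + {#101, #102, #104, #105}: 70 + 86 = 156
  {#101, #103} + {#102, #104, #105}: 81 + 86 = 167
  {#102, #103} + {#101, #104, #105}: 98 + 60 = 158
  … (15 splits in total)
  {#104} + {#101, #102, #103, #105}: 28 + 100 = 128  ← best
Best: vehicle 1 Depot → #104 → Depot = 28; vehicle 2 Depot → #102 → #101 → #103 → #105 → Depot = 100; combined 128.

Minimum combined distance: 128 km.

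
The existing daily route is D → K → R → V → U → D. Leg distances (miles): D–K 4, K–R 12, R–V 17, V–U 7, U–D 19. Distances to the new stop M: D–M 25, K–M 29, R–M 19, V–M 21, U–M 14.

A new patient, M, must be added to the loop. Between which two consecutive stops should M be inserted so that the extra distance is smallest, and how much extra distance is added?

Minimum extra distance: 20 miles, inserting M between U and D.

Insertion cost between consecutive stops i–j is d(i,M) + d(M,j) − d(i,j):
  between D and K: 25 + 29 − 4 = 50
  between K and R: 29 + 19 − 12 = 36
  between R and V: 19 + 21 − 17 = 23
  between V and U: 21 + 14 − 7 = 28
  between U and D: 14 + 25 − 19 = 20
Cheapest insertion is between U and D, adding 20.
New total = 59 + 20 = 79.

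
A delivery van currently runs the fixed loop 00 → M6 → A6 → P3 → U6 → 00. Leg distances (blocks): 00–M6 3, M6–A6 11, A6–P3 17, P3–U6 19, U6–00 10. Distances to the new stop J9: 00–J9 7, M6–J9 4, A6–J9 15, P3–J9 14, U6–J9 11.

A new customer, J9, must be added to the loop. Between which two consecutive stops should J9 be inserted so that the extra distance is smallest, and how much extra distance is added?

Minimum extra distance: 6 blocks, inserting J9 between P3 and U6.

Insertion cost between consecutive stops i–j is d(i,J9) + d(J9,j) − d(i,j):
  between 00 and M6: 7 + 4 − 3 = 8
  between M6 and A6: 4 + 15 − 11 = 8
  between A6 and P3: 15 + 14 − 17 = 12
  between P3 and U6: 14 + 11 − 19 = 6
  between U6 and 00: 11 + 7 − 10 = 8
Cheapest insertion is between P3 and U6, adding 6.
New total = 60 + 6 = 66.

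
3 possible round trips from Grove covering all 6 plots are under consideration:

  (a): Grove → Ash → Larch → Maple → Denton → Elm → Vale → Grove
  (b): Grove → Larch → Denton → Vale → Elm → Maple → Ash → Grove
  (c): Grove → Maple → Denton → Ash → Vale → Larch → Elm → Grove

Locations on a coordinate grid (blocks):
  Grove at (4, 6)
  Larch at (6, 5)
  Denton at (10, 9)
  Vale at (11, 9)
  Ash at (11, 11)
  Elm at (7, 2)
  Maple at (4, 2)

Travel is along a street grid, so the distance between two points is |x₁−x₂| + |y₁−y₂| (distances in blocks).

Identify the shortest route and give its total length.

42 blocks — (c) is the shortest.

(a): 12 + 11 + 5 + 13 + 10 + 11 + 10 = 72
(b): 3 + 8 + 1 + 11 + 3 + 16 + 12 = 54
(c): 4 + 13 + 3 + 2 + 9 + 4 + 7 = 42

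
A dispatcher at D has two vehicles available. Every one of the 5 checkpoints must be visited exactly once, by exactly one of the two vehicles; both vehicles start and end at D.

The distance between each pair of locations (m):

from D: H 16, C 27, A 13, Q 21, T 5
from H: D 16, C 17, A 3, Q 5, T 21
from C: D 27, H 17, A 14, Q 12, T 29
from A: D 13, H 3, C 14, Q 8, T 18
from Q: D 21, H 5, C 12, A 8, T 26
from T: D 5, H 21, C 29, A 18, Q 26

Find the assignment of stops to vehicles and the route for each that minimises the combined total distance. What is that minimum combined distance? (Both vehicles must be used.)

There are 2^4 − 1 = 15 ways to divide the 5 stops into two non-empty groups. For each, the best each vehicle can do is its own shortest tour through its group:
  {H} + {C, A, Q, T}: 32 + 67 = 99
  {C} + {H, A, Q, T}: 54 + 52 = 106
  {H, C} + {A, Q, T}: 60 + 52 = 112
  {A} + {H, C, Q, T}: 26 + 67 = 93
  {H, A} + {C, Q, T}: 32 + 67 = 99
  {C, A} + {H, Q, T}: 54 + 52 = 106
  … (15 splits in total)
  {H, C, A, Q} + {T}: 60 + 10 = 70  ← best
Best: vehicle 1 D → H → Q → C → A → D = 60; vehicle 2 D → T → D = 10; combined 70.

Minimum combined distance: 70 m.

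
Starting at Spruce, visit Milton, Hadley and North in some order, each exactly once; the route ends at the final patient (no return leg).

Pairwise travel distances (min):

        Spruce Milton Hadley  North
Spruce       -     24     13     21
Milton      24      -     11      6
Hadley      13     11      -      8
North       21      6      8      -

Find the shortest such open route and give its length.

Minimum one-way distance = 27 min.

There are 3! = 6 possible orderings.
Spruce → Milton → Hadley → North: 24+11+8 = 43
Spruce → Milton → North → Hadley: 24+6+8 = 38
Spruce → Hadley → Milton → North: 13+11+6 = 30
Spruce → Hadley → North → Milton: 13+8+6 = 27
Spruce → North → Milton → Hadley: 21+6+11 = 38
Spruce → North → Hadley → Milton: 21+8+11 = 40
The minimum is 27.
One shortest path: Spruce → Hadley → North → Milton.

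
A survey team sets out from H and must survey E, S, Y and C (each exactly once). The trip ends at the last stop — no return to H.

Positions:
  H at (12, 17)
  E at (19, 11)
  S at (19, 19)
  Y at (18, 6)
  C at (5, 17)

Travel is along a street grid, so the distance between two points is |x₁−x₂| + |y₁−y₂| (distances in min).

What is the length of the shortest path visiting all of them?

There are 4! = 24 possible orderings.
H - E - S - Y - C: 13+8+14+24 = 59
H - E - S - C - Y: 13+8+16+24 = 61
H - E - Y - S - C: 13+6+14+16 = 49
H - E - Y - C - S: 13+6+24+16 = 59
H - E - C - S - Y: 13+20+16+14 = 63
H - E - C - Y - S: 13+20+24+14 = 71
H - S - E - Y - C: 9+8+6+24 = 47
H - S - E - C - Y: 9+8+20+24 = 61
H - S - Y - E - C: 9+14+6+20 = 49
H - S - Y - C - E: 9+14+24+20 = 67
H - S - C - E - Y: 9+16+20+6 = 51
H - S - C - Y - E: 9+16+24+6 = 55
H - Y - E - S - C: 17+6+8+16 = 47
H - Y - E - C - S: 17+6+20+16 = 59
… (10 more)
H - C - S - E - Y: 7+16+8+6 = 37  ← best
The minimum is 37.
One shortest path: H → C → S → E → Y.

Minimum one-way distance = 37 min.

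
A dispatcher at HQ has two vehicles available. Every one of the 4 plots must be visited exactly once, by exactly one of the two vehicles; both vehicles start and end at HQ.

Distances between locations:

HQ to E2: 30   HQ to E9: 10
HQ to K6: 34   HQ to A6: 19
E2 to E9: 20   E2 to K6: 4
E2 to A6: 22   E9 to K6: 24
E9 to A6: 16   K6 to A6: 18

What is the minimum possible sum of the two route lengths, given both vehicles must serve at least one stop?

Check every non-empty split of the stops between the two vehicles; for each half take its own optimal tour:
  {E2} + {E9, K6, A6}: 60 + 71 = 131
  {E9} + {E2, K6, A6}: 20 + 71 = 91
  {E2, E9} + {K6, A6}: 60 + 71 = 131
  {K6} + {E2, E9, A6}: 68 + 71 = 139
  {E2, K6} + {E9, A6}: 68 + 45 = 113
  {E9, K6} + {E2, A6}: 68 + 71 = 139
  … (7 splits in total)
Best: vehicle 1 HQ → E9 → HQ = 20; vehicle 2 HQ → E2 → K6 → A6 → HQ = 71; combined 91.

Minimum combined distance: 91.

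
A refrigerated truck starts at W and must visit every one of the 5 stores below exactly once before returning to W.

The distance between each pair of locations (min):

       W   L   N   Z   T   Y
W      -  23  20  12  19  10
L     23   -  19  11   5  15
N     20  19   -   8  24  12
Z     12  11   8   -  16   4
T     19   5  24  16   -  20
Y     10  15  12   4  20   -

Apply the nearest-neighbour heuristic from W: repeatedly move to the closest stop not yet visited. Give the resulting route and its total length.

65 min along W → Y → Z → N → L → T → W.

From W: distances to unvisited — Y=10, Z=12, T=19, N=20, L=23. Nearest is Y (10).
From Y: distances to unvisited — Z=4, N=12, L=15, T=20. Nearest is Z (4).
From Z: distances to unvisited — N=8, L=11, T=16. Nearest is N (8).
From N: distances to unvisited — L=19, T=24. Nearest is L (19).
From L: distances to unvisited — T=5. Nearest is T (5).
Return T→W: 19.
Total = 10 + 4 + 8 + 19 + 5 + 19 = 65.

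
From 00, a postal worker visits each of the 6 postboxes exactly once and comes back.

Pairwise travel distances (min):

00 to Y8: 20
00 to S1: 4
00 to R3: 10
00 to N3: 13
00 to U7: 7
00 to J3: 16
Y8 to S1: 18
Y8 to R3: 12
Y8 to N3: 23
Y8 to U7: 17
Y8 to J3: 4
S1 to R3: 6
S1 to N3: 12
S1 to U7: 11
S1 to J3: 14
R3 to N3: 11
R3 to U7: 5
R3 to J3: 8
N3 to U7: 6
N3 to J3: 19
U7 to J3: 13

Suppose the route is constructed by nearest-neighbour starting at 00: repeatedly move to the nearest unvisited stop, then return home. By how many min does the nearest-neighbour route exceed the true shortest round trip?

00: S1=4, U7=7, R3=10, N3=13, J3=16, Y8=20 ⇒ S1
S1: R3=6, U7=11, N3=12, J3=14, Y8=18 ⇒ R3
R3: U7=5, J3=8, N3=11, Y8=12 ⇒ U7
U7: N3=6, J3=13, Y8=17 ⇒ N3
N3: J3=19, Y8=23 ⇒ J3
J3: Y8=4 ⇒ Y8
NN route 00 → S1 → R3 → U7 → N3 → J3 → Y8 → 00 costs 64.
Optimal: 00 → S1 → Y8 → J3 → R3 → N3 → U7 → 00 costs 58 (by enumerating all 360 distinct tours).
Excess = 64 − 58 = 6.

The nearest-neighbour route is 6 min longer than optimal.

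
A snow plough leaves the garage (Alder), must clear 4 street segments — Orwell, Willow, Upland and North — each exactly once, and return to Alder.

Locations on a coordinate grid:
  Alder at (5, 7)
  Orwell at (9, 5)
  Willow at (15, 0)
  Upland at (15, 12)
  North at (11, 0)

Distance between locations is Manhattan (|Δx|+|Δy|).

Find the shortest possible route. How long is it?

There are 12 distinct closed tours to check (reversals are equivalent).
Alder-Orwell-Willow-Upland-North-Alder: 6+11+12+16+13 = 58
Alder-Orwell-Willow-North-Upland-Alder: 6+11+4+16+15 = 52
Alder-Orwell-Upland-Willow-North-Alder: 6+13+12+4+13 = 48
Alder-Orwell-Upland-North-Willow-Alder: 6+13+16+4+17 = 56
Alder-Orwell-North-Willow-Upland-Alder: 6+7+4+12+15 = 44
Alder-Orwell-North-Upland-Willow-Alder: 6+7+16+12+17 = 58
Alder-Willow-Orwell-Upland-North-Alder: 17+11+13+16+13 = 70
Alder-Willow-Orwell-North-Upland-Alder: 17+11+7+16+15 = 66
Alder-Willow-Upland-Orwell-North-Alder: 17+12+13+7+13 = 62
Alder-Willow-North-Orwell-Upland-Alder: 17+4+7+13+15 = 56
Alder-Upland-Orwell-Willow-North-Alder: 15+13+11+4+13 = 56
Alder-Upland-Willow-Orwell-North-Alder: 15+12+11+7+13 = 58
The minimum is 44.
One optimal route: Alder → Orwell → North → Willow → Upland → Alder (or its reverse).

Minimum total distance: 44.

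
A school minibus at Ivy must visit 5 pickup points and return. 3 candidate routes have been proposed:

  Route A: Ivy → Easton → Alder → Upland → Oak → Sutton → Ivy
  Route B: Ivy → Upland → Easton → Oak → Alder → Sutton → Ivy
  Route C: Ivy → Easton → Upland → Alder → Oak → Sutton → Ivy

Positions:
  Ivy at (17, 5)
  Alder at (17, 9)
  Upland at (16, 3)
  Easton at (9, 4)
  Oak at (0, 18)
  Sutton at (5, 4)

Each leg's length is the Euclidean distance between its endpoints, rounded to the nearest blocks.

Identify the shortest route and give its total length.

67 blocks — Route C is the shortest.

Route A: 8 + 9 + 6 + 22 + 15 + 12 = 72
Route B: 2 + 7 + 17 + 19 + 13 + 12 = 70
Route C: 8 + 7 + 6 + 19 + 15 + 12 = 67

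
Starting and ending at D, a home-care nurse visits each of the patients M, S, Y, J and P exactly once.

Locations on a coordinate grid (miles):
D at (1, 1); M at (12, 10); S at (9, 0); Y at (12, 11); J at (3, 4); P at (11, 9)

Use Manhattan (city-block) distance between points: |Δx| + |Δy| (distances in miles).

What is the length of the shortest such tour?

There are 60 distinct closed tours to check (reversals are equivalent).
D → M → S → Y → J → P → D: 20+13+14+16+13+18 = 94
D → M → S → Y → P → J → D: 20+13+14+3+13+5 = 68
D → M → S → J → Y → P → D: 20+13+10+16+3+18 = 80
D → M → S → J → P → Y → D: 20+13+10+13+3+21 = 80
D → M → S → P → Y → J → D: 20+13+11+3+16+5 = 68
D → M → S → P → J → Y → D: 20+13+11+13+16+21 = 94
D → M → Y → S → J → P → D: 20+1+14+10+13+18 = 76
D → M → Y → S → P → J → D: 20+1+14+11+13+5 = 64
D → M → Y → J → S → P → D: 20+1+16+10+11+18 = 76
D → M → Y → J → P → S → D: 20+1+16+13+11+9 = 70
D → M → Y → P → S → J → D: 20+1+3+11+10+5 = 50
D → M → Y → P → J → S → D: 20+1+3+13+10+9 = 56
D → M → J → S → Y → P → D: 20+15+10+14+3+18 = 80
D → M → J → S → P → Y → D: 20+15+10+11+3+21 = 80
… (46 more)
D → S → M → Y → P → J → D: 9+13+1+3+13+5 = 44  ← best
The minimum is 44.
One optimal route: D → S → M → Y → P → J → D (or its reverse).

44 miles — the shortest possible round trip.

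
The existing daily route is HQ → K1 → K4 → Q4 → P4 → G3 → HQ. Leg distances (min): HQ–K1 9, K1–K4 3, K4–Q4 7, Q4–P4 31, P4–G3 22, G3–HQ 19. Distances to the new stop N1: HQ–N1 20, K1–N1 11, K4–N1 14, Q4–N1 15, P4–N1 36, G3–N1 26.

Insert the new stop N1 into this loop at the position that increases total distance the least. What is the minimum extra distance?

Adding 20 min by placing N1 on the Q4–P4 leg.

Insertion cost between consecutive stops i–j is d(i,N1) + d(N1,j) − d(i,j):
  between HQ and K1: 20 + 11 − 9 = 22
  between K1 and K4: 11 + 14 − 3 = 22
  between K4 and Q4: 14 + 15 − 7 = 22
  between Q4 and P4: 15 + 36 − 31 = 20
  between P4 and G3: 36 + 26 − 22 = 40
  between G3 and HQ: 26 + 20 − 19 = 27
Cheapest insertion is between Q4 and P4, adding 20.
New total = 91 + 20 = 111.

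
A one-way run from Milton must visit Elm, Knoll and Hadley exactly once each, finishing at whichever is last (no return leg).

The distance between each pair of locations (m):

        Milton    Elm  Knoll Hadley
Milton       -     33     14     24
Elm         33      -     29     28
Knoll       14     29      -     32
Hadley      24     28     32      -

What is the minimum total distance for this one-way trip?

There are 3! = 6 possible orderings.
Milton - Elm - Knoll - Hadley: 33+29+32 = 94
Milton - Elm - Hadley - Knoll: 33+28+32 = 93
Milton - Knoll - Elm - Hadley: 14+29+28 = 71
Milton - Knoll - Hadley - Elm: 14+32+28 = 74
Milton - Hadley - Elm - Knoll: 24+28+29 = 81
Milton - Hadley - Knoll - Elm: 24+32+29 = 85
The minimum is 71.
One shortest path: Milton → Knoll → Elm → Hadley.

71 m — the minimum one-way total.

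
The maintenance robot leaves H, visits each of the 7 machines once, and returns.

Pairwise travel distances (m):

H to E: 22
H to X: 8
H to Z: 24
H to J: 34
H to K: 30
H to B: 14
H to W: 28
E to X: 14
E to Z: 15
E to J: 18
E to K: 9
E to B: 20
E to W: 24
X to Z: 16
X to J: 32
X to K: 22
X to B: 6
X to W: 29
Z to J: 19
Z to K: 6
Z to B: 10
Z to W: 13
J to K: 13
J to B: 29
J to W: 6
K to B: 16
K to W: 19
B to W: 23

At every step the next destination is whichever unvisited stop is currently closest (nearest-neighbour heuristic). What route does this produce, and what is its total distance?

H → [X:8 / B:14 / E:22 / Z:24 / W:28 / K:30 / J:34] → X (8)
X → [B:6 / E:14 / Z:16 / K:22 / W:29 / J:32] → B (6)
B → [Z:10 / K:16 / E:20 / W:23 / J:29] → Z (10)
Z → [K:6 / W:13 / E:15 / J:19] → K (6)
K → [E:9 / J:13 / W:19] → E (9)
E → [J:18 / W:24] → J (18)
J → [W:6] → W (6)
Return W→H: 28.
Total = 8 + 6 + 10 + 6 + 9 + 18 + 6 + 28 = 91.

Total distance 91 m via the nearest-neighbour route H → X → B → Z → K → E → J → W → H.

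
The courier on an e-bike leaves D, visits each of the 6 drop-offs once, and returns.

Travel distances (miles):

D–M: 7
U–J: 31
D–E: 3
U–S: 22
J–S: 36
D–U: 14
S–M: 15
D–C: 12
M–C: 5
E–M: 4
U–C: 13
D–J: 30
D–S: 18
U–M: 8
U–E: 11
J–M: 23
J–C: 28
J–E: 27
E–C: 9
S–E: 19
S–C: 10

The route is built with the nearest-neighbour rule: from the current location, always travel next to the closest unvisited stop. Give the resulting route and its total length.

At D the remaining stops are E 3, M 7, C 12, U 14, S 18, J 30; go to E.
At E the remaining stops are M 4, C 9, U 11, S 19, J 27; go to M.
At M the remaining stops are C 5, U 8, S 15, J 23; go to C.
At C the remaining stops are S 10, U 13, J 28; go to S.
At S the remaining stops are U 22, J 36; go to U.
At U the remaining stops are J 31; go to J.
Return J→D: 30.
Total = 3 + 4 + 5 + 10 + 22 + 31 + 30 = 105.

Nearest-neighbour total = 105 miles; route D → E → M → C → S → U → J → D.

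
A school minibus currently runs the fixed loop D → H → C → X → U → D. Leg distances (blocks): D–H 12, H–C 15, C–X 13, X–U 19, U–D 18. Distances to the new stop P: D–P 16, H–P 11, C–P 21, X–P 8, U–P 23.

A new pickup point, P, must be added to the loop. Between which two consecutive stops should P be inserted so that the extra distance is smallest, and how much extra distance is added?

Insertion cost between consecutive stops i–j is d(i,P) + d(P,j) − d(i,j):
  between D and H: 16 + 11 − 12 = 15
  between H and C: 11 + 21 − 15 = 17
  between C and X: 21 + 8 − 13 = 16
  between X and U: 8 + 23 − 19 = 12
  between U and D: 23 + 16 − 18 = 21
Cheapest insertion is between X and U, adding 12.
New total = 77 + 12 = 89.

+12 blocks — insert P between X and U.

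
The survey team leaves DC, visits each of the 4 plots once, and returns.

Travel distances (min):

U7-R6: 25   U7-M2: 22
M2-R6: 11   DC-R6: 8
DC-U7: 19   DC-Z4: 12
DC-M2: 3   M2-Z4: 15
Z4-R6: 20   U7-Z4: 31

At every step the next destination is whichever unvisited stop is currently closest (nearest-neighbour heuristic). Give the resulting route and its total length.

At DC the remaining stops are M2 3, R6 8, Z4 12, U7 19; go to M2.
At M2 the remaining stops are R6 11, Z4 15, U7 22; go to R6.
At R6 the remaining stops are Z4 20, U7 25; go to Z4.
At Z4 the remaining stops are U7 31; go to U7.
Return U7→DC: 19.
Total = 3 + 11 + 20 + 31 + 19 = 84.

84 min along DC → M2 → R6 → Z4 → U7 → DC.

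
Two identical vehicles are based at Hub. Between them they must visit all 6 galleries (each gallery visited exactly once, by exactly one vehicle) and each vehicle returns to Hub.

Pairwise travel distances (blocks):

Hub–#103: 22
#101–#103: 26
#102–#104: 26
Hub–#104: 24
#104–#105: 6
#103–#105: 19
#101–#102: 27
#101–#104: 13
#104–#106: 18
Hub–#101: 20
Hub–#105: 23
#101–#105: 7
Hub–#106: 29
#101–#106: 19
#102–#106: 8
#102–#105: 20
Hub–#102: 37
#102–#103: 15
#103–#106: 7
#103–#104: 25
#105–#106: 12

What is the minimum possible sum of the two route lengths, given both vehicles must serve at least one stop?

There are 2^5 − 1 = 31 ways to divide the 6 stops into two non-empty groups. For each, the best each vehicle can do is its own shortest tour through its group:
  {#101} + {#102, #103, #104, #105, #106}: 40 + 87 = 127
  {#102} + {#101, #103, #104, #105, #106}: 74 + 80 = 154
  {#101, #102} + {#103, #104, #105, #106}: 84 + 71 = 155
  {#103} + {#101, #102, #104, #105, #106}: 44 + 96 = 140
  {#101, #103} + {#102, #104, #105, #106}: 68 + 87 = 155
  {#102, #103} + {#101, #104, #105, #106}: 74 + 80 = 154
  … (31 splits in total)
Best: vehicle 1 Hub → #101 → Hub = 40; vehicle 2 Hub → #103 → #102 → #106 → #105 → #104 → Hub = 87; combined 127.

Minimum combined distance: 127 blocks.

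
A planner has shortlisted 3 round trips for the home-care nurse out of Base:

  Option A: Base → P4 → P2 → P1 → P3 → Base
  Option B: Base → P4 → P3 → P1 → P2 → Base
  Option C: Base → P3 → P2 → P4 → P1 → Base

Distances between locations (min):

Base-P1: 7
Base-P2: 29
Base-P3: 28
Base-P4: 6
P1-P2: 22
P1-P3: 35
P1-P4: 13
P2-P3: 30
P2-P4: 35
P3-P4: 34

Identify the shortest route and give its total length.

113 min — Option C is the shortest.

Option A: 6 + 35 + 22 + 35 + 28 = 126
Option B: 6 + 34 + 35 + 22 + 29 = 126
Option C: 28 + 30 + 35 + 13 + 7 = 113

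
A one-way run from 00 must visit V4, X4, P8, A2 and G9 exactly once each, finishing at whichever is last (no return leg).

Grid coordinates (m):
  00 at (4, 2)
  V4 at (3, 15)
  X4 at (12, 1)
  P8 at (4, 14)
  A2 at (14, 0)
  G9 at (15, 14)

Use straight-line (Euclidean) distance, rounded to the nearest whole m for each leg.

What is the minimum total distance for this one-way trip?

Minimum one-way distance = 36 m.

There are 5! = 120 possible orderings.
00 - V4 - X4 - P8 - A2 - G9: 13+17+15+17+14 = 76
00 - V4 - X4 - P8 - G9 - A2: 13+17+15+11+14 = 70
00 - V4 - X4 - A2 - P8 - G9: 13+17+2+17+11 = 60
00 - V4 - X4 - A2 - G9 - P8: 13+17+2+14+11 = 57
00 - V4 - X4 - G9 - P8 - A2: 13+17+13+11+17 = 71
00 - V4 - X4 - G9 - A2 - P8: 13+17+13+14+17 = 74
00 - V4 - P8 - X4 - A2 - G9: 13+1+15+2+14 = 45
00 - V4 - P8 - X4 - G9 - A2: 13+1+15+13+14 = 56
00 - V4 - P8 - A2 - X4 - G9: 13+1+17+2+13 = 46
00 - V4 - P8 - A2 - G9 - X4: 13+1+17+14+13 = 58
00 - V4 - P8 - G9 - X4 - A2: 13+1+11+13+2 = 40
00 - V4 - P8 - G9 - A2 - X4: 13+1+11+14+2 = 41
00 - V4 - A2 - X4 - P8 - G9: 13+19+2+15+11 = 60
00 - V4 - A2 - X4 - G9 - P8: 13+19+2+13+11 = 58
… (106 more)
00 - X4 - A2 - G9 - P8 - V4: 8+2+14+11+1 = 36  ← best
The minimum is 36.
One shortest path: 00 → X4 → A2 → G9 → P8 → V4.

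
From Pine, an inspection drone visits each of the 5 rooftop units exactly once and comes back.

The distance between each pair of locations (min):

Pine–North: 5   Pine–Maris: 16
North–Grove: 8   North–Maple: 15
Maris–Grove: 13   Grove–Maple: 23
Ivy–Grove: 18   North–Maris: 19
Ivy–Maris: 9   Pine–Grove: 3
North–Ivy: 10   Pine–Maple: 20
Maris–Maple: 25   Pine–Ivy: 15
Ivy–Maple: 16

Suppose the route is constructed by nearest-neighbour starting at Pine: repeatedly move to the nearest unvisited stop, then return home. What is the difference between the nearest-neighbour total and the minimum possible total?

14 min longer than the optimal tour.

Pine: Grove=3, North=5, Ivy=15, Maris=16, Maple=20 ⇒ Grove
Grove: North=8, Maris=13, Ivy=18, Maple=23 ⇒ North
North: Ivy=10, Maple=15, Maris=19 ⇒ Ivy
Ivy: Maris=9, Maple=16 ⇒ Maris
Maris: Maple=25 ⇒ Maple
NN route Pine → Grove → North → Ivy → Maris → Maple → Pine costs 75.
Optimal: Pine → North → Maple → Ivy → Maris → Grove → Pine costs 61 (by enumerating all 60 distinct tours).
Excess = 75 − 61 = 14.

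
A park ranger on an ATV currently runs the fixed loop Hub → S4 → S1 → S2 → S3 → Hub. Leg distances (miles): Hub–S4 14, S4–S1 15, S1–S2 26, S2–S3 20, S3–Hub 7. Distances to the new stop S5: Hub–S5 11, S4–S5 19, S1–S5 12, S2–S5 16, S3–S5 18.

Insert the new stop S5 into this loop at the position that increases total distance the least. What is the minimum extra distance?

Adding 2 miles by placing S5 on the S1–S2 leg.

Insertion cost between consecutive stops i–j is d(i,S5) + d(S5,j) − d(i,j):
  between Hub and S4: 11 + 19 − 14 = 16
  between S4 and S1: 19 + 12 − 15 = 16
  between S1 and S2: 12 + 16 − 26 = 2
  between S2 and S3: 16 + 18 − 20 = 14
  between S3 and Hub: 18 + 11 − 7 = 22
Cheapest insertion is between S1 and S2, adding 2.
New total = 82 + 2 = 84.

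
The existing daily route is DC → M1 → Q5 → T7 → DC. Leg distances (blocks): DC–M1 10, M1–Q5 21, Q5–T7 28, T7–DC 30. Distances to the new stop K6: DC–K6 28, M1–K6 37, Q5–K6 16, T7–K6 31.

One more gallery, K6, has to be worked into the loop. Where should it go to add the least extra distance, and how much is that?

Insertion cost between consecutive stops i–j is d(i,K6) + d(K6,j) − d(i,j):
  between DC and M1: 28 + 37 − 10 = 55
  between M1 and Q5: 37 + 16 − 21 = 32
  between Q5 and T7: 16 + 31 − 28 = 19
  between T7 and DC: 31 + 28 − 30 = 29
Cheapest insertion is between Q5 and T7, adding 19.
New total = 89 + 19 = 108.

Minimum extra distance: 19 blocks, inserting K6 between Q5 and T7.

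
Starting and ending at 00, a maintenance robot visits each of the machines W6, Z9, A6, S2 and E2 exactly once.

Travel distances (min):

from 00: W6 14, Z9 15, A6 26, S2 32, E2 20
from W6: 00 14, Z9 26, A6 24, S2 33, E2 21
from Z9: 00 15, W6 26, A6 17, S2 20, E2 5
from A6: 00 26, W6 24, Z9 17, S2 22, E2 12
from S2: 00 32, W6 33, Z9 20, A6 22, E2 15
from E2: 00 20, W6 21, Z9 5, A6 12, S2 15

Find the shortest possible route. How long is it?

There are 60 distinct closed tours to check (reversals are equivalent).
00→W6→Z9→A6→S2→E2→00: 14+26+17+22+15+20 = 114
00→W6→Z9→A6→E2→S2→00: 14+26+17+12+15+32 = 116
00→W6→Z9→S2→A6→E2→00: 14+26+20+22+12+20 = 114
00→W6→Z9→S2→E2→A6→00: 14+26+20+15+12+26 = 113
00→W6→Z9→E2→A6→S2→00: 14+26+5+12+22+32 = 111
00→W6→Z9→E2→S2→A6→00: 14+26+5+15+22+26 = 108
00→W6→A6→Z9→S2→E2→00: 14+24+17+20+15+20 = 110
00→W6→A6→Z9→E2→S2→00: 14+24+17+5+15+32 = 107
00→W6→A6→S2→Z9→E2→00: 14+24+22+20+5+20 = 105
00→W6→A6→S2→E2→Z9→00: 14+24+22+15+5+15 = 95
00→W6→A6→E2→Z9→S2→00: 14+24+12+5+20+32 = 107
00→W6→A6→E2→S2→Z9→00: 14+24+12+15+20+15 = 100
00→W6→S2→Z9→A6→E2→00: 14+33+20+17+12+20 = 116
00→W6→S2→Z9→E2→A6→00: 14+33+20+5+12+26 = 110
… (46 more)
The minimum is 95.
One optimal route: 00 → W6 → A6 → S2 → E2 → Z9 → 00 (or its reverse).

Shortest round trip = 95 min.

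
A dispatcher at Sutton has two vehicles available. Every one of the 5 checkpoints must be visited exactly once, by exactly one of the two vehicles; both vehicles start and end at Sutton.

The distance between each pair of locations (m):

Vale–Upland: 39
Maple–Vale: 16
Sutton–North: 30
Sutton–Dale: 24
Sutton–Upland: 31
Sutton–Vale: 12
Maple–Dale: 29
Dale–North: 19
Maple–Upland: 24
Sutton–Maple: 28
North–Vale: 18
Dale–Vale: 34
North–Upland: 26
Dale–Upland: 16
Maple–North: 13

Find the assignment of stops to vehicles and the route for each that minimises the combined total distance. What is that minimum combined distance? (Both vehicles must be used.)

Minimum combined distance: 131 m.

Check every non-empty split of the stops between the two vehicles; for each half take its own optimal tour:
  {Maple} + {Dale, North, Vale, Upland}: 56 + 96 = 152
  {Dale} + {Maple, North, Vale, Upland}: 48 + 98 = 146
  {Maple, Dale} + {North, Vale, Upland}: 81 + 87 = 168
  {North} + {Maple, Dale, Vale, Upland}: 60 + 92 = 152
  {Maple, North} + {Dale, Vale, Upland}: 71 + 91 = 162
  {Dale, North} + {Maple, Vale, Upland}: 73 + 83 = 156
  … (15 splits in total)
  {Vale} + {Maple, Dale, North, Upland}: 24 + 107 = 131  ← best
Best: vehicle 1 Sutton → Vale → Sutton = 24; vehicle 2 Sutton → Maple → North → Dale → Upland → Sutton = 107; combined 131.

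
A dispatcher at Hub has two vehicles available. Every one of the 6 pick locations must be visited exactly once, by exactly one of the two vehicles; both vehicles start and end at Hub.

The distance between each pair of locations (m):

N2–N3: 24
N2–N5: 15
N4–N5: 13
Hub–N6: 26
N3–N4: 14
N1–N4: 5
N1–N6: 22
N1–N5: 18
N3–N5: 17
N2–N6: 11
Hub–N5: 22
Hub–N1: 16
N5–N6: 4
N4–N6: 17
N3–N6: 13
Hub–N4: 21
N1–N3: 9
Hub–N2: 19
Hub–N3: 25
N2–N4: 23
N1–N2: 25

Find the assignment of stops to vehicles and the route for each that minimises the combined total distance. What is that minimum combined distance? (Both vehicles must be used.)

There are 2^5 − 1 = 31 ways to divide the 6 stops into two non-empty groups. For each, the best each vehicle can do is its own shortest tour through its group:
  {N1} + {N2, N3, N4, N5, N6}: 32 + 86 = 118
  {N2} + {N1, N3, N4, N5, N6}: 38 + 74 = 112
  {N1, N2} + {N3, N4, N5, N6}: 60 + 74 = 134
  {N3} + {N1, N2, N4, N5, N6}: 50 + 68 = 118
  {N1, N3} + {N2, N4, N5, N6}: 50 + 68 = 118
  {N2, N3} + {N1, N4, N5, N6}: 68 + 64 = 132
  … (31 splits in total)
Best: vehicle 1 Hub → N2 → Hub = 38; vehicle 2 Hub → N1 → N4 → N3 → N6 → N5 → Hub = 74; combined 112.

112 m — the smallest possible combined total.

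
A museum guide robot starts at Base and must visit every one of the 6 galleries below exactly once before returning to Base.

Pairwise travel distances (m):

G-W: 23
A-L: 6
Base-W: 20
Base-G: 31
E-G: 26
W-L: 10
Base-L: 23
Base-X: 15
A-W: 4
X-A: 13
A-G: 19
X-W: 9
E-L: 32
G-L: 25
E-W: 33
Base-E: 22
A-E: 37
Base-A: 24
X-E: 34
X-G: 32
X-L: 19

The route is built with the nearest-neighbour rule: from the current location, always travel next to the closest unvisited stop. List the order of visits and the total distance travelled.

Nearest-neighbour total = 107 m; route Base → X → W → A → L → G → E → Base.

Base → [X:15 / W:20 / E:22 / L:23 / A:24 / G:31] → X (15)
X → [W:9 / A:13 / L:19 / G:32 / E:34] → W (9)
W → [A:4 / L:10 / G:23 / E:33] → A (4)
A → [L:6 / G:19 / E:37] → L (6)
L → [G:25 / E:32] → G (25)
G → [E:26] → E (26)
Return E→Base: 22.
Total = 15 + 9 + 4 + 6 + 25 + 26 + 22 = 107.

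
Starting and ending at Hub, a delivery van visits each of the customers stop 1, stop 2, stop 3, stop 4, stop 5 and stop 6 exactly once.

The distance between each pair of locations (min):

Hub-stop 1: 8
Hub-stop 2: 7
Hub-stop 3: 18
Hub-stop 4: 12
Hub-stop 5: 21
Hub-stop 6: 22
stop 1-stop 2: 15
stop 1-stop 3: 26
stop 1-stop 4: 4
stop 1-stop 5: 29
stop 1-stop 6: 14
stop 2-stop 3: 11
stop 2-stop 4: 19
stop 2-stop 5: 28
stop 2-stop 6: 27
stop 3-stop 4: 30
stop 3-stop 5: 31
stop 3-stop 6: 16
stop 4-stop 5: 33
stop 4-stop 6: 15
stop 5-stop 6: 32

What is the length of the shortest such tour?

Hub - stop 1 - stop 2 - stop 3 - stop 4 - stop 5 - stop 6 - Hub: 8+15+11+30+33+32+22 = 151
Hub - stop 1 - stop 2 - stop 3 - stop 4 - stop 6 - stop 5 - Hub: 8+15+11+30+15+32+21 = 132
Hub - stop 1 - stop 2 - stop 3 - stop 5 - stop 4 - stop 6 - Hub: 8+15+11+31+33+15+22 = 135
Hub - stop 1 - stop 2 - stop 3 - stop 5 - stop 6 - stop 4 - Hub: 8+15+11+31+32+15+12 = 124
Hub - stop 1 - stop 2 - stop 3 - stop 6 - stop 4 - stop 5 - Hub: 8+15+11+16+15+33+21 = 119
Hub - stop 1 - stop 2 - stop 3 - stop 6 - stop 5 - stop 4 - Hub: 8+15+11+16+32+33+12 = 127
Hub - stop 1 - stop 2 - stop 4 - stop 3 - stop 5 - stop 6 - Hub: 8+15+19+30+31+32+22 = 157
Hub - stop 1 - stop 2 - stop 4 - stop 3 - stop 6 - stop 5 - Hub: 8+15+19+30+16+32+21 = 141
… (352 more)
Hub - stop 1 - stop 4 - stop 6 - stop 3 - stop 2 - stop 5 - Hub: 8+4+15+16+11+28+21 = 103  ← best
The minimum is 103.
One optimal route: Hub → stop 1 → stop 4 → stop 6 → stop 3 → stop 2 → stop 5 → Hub (or its reverse).

Minimum total distance: 103 min.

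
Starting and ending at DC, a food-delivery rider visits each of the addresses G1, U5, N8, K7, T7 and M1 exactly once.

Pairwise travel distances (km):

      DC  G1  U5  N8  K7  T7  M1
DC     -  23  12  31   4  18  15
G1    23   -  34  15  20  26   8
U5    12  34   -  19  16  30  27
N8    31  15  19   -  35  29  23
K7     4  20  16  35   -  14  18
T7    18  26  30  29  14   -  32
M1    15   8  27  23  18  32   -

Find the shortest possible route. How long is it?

There are 360 distinct closed tours to check (reversals are equivalent).
DC → G1 → U5 → N8 → K7 → T7 → M1 → DC: 23+34+19+35+14+32+15 = 172
DC → G1 → U5 → N8 → K7 → M1 → T7 → DC: 23+34+19+35+18+32+18 = 179
DC → G1 → U5 → N8 → T7 → K7 → M1 → DC: 23+34+19+29+14+18+15 = 152
DC → G1 → U5 → N8 → T7 → M1 → K7 → DC: 23+34+19+29+32+18+4 = 159
DC → G1 → U5 → N8 → M1 → K7 → T7 → DC: 23+34+19+23+18+14+18 = 149
DC → G1 → U5 → N8 → M1 → T7 → K7 → DC: 23+34+19+23+32+14+4 = 149
DC → G1 → U5 → K7 → N8 → T7 → M1 → DC: 23+34+16+35+29+32+15 = 184
DC → G1 → U5 → K7 → N8 → M1 → T7 → DC: 23+34+16+35+23+32+18 = 181
… (352 more)
DC → U5 → N8 → G1 → M1 → K7 → T7 → DC: 12+19+15+8+18+14+18 = 104  ← best
The minimum is 104.
One optimal route: DC → U5 → N8 → G1 → M1 → K7 → T7 → DC (or its reverse).

Shortest round trip = 104 km.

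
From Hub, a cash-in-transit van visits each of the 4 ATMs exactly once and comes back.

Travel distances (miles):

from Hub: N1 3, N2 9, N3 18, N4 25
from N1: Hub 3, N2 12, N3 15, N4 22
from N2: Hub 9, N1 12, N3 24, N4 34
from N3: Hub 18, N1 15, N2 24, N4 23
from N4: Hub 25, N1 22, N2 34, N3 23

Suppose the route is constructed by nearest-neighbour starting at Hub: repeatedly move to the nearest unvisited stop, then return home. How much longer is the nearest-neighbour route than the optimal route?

Hub: N1=3, N2=9, N3=18, N4=25 ⇒ N1
N1: N2=12, N3=15, N4=22 ⇒ N2
N2: N3=24, N4=34 ⇒ N3
N3: N4=23 ⇒ N4
NN route Hub → N1 → N2 → N3 → N4 → Hub costs 87.
Optimal: Hub → N1 → N4 → N3 → N2 → Hub costs 81 (by enumerating all 12 distinct tours).
Excess = 87 − 81 = 6.

6 miles longer than the optimal tour.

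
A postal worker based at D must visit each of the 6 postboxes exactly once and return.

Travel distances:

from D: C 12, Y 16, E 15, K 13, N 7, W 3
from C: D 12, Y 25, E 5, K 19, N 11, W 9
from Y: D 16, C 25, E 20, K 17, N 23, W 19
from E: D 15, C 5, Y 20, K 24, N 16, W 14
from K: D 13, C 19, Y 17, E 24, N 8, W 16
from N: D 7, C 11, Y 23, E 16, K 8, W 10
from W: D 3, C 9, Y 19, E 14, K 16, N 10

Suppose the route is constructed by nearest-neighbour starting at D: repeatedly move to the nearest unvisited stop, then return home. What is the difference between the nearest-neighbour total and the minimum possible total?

5 longer than the optimal tour.

D: W=3, N=7, C=12, K=13, E=15, Y=16 ⇒ W
W: C=9, N=10, E=14, K=16, Y=19 ⇒ C
C: E=5, N=11, K=19, Y=25 ⇒ E
E: N=16, Y=20, K=24 ⇒ N
N: K=8, Y=23 ⇒ K
K: Y=17 ⇒ Y
NN route D → W → C → E → N → K → Y → D costs 74.
Optimal: D → N → K → Y → E → C → W → D costs 69 (by enumerating all 360 distinct tours).
Excess = 74 − 69 = 5.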